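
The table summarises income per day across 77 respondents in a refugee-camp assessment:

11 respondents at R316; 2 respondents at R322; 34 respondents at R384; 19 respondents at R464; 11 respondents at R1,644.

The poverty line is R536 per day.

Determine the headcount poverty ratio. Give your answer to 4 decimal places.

0.8571

66 of the 77 respondents have income below R536.
H = 66/77 = 0.8571.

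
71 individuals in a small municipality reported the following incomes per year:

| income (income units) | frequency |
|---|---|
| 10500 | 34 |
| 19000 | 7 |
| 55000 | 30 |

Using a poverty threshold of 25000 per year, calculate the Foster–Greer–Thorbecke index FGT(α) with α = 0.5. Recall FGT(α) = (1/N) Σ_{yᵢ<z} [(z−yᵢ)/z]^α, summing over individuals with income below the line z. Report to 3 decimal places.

0.413

Poor units: 34×10500, 7×19000 (q = 41 of N = 71).
Normalized shortfalls: (25000−10500)/25000 = 0.5800 (×34); (25000−19000)/25000 = 0.2400 (×7).
Raised to α = 0.5: 0.76158 (×34); 0.48990 (×7).
Sum = 29.322914; FGT(0.5) = 29.322914 / 71 = 0.413.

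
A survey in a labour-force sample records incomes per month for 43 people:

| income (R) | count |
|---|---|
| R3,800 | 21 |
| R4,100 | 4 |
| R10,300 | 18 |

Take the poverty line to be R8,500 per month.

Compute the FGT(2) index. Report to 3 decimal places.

0.174

Below the line: 21×R3,800, 4×R4,100 (q = 25 of N = 43).
Relative gaps: (8500−3800)/8500 = 0.5529 (×21); (8500−4100)/8500 = 0.5176 (×4).
Squared: 0.3057 (×21); 0.2680 (×4).
Sum = 7.492457; P₂ = 7.492457 / 43 = 0.174.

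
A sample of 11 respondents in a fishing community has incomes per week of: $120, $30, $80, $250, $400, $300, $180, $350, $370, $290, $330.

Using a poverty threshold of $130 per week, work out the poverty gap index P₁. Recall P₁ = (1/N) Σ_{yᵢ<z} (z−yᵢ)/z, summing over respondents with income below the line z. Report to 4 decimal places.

Below the line: $30, $80, $120 (q = 3 of N = 11).
Gap ratios (z−y)/z: (130−30)/130 = 0.7692; (130−80)/130 = 0.3846; (130−120)/130 = 0.0769.
Σ = 1.230769. Dividing by the full population N = 11 gives P₁ = 0.1119.

0.1119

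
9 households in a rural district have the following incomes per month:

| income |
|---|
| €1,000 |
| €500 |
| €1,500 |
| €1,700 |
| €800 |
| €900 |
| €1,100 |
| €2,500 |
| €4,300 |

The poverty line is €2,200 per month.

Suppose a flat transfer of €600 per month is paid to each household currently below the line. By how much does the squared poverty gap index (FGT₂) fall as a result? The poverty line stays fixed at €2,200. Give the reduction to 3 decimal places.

Before: below the line — €500, €800, €900, €1,000, €1,100, €1,500, €1,700; squared poverty gap index (FGT₂) = 0.22796.
After the €600 transfer: below the line — €1,100, €1,400, €1,500, €1,600, €1,700, €2,100; squared poverty gap index (FGT₂) = 0.06795.
Reduction = 0.22796 − 0.06795 = 0.160.

0.160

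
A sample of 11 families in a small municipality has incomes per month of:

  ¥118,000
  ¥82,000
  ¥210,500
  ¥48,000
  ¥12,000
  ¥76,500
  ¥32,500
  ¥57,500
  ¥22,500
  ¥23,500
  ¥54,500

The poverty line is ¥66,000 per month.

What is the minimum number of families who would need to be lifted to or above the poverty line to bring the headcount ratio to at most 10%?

6

Currently q = 7 of N = 11 are below the line (H = 0.636).
A headcount ratio of at most 10% allows at most ⌊0.10 × 11⌋ = 1 poor families.
So at least 7 − 1 = 6 must be lifted.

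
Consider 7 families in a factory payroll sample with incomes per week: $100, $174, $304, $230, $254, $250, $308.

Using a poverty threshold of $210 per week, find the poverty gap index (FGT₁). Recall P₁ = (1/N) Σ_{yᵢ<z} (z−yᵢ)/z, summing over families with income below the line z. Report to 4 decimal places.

Below z: $100, $174 (q = 2 of N = 7).
Relative gaps: (210−100)/210 = 0.5238; (210−174)/210 = 0.1714.
Σ = 0.695238. Dividing by the full population N = 7 gives P₁ = 0.0993.

0.0993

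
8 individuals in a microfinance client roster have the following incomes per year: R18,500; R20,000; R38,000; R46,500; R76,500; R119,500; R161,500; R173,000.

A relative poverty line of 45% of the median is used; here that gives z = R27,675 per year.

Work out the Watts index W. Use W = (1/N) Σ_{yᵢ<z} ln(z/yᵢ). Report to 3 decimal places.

0.091

Below the line: R18,500, R20,000 (q = 2 of N = 8).
Log gaps: ln(27675/18500) = 0.4028; ln(27675/20000) = 0.3248.
W = 0.727556 / 8 = 0.091.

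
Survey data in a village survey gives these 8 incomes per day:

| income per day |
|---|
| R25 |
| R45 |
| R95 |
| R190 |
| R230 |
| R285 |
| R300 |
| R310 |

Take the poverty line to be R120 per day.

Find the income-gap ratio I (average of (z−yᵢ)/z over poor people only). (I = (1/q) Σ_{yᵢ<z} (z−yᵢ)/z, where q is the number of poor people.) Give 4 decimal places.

0.5417

Below the line: R25, R45, R95 (q = 3 of N = 8).
Shortfall ratios (z−y)/z: 0.7917, 0.6250, 0.2083; sum = 1.625000.
The income-gap ratio divides by q (the poor only): 1.625000 / 3 = 0.5417.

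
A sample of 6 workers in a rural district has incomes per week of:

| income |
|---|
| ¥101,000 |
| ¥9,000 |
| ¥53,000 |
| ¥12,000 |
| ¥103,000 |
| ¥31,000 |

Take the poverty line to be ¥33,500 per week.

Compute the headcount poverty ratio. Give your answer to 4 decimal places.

0.5000

3 of the 6 workers have income below ¥33,500.
H = 3/6 = 0.5000.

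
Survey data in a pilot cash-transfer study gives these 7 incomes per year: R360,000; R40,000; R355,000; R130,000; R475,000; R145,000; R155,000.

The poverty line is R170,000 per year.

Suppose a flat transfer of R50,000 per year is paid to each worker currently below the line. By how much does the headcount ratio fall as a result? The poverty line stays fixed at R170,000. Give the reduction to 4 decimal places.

0.4286

Before: below the line — R40,000, R130,000, R145,000, R155,000; headcount ratio = 0.571429.
After the R50,000 transfer: below the line — R90,000; headcount ratio = 0.142857.
Reduction = 0.571429 − 0.142857 = 0.4286.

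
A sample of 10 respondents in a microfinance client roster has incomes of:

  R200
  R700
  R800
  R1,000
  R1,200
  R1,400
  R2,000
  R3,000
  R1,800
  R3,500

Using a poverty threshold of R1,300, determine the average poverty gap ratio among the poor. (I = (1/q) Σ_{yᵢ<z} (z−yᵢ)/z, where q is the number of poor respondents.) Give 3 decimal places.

0.400

Below z: R200, R700, R800, R1,000, R1,200 (q = 5 of N = 10).
Shortfall ratios (z−y)/z: 0.8462, 0.4615, 0.3846, 0.2308, 0.0769; sum = 2.000000.
I averages over the q = 5 poor units only: 2.000000 / 5 = 0.400.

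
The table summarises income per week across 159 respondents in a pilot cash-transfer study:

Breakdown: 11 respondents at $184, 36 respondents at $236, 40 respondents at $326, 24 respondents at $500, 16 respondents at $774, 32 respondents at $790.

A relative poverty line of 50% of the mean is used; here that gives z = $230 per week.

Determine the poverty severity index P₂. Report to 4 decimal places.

0.0028

Below the line: 11×$184 (q = 11 of N = 159).
Normalized shortfalls: (230−184)/230 = 0.2000 (×11).
Squared: 0.0400 (×11).
Sum = 0.440000; P₂ = 0.440000 / 159 = 0.0028.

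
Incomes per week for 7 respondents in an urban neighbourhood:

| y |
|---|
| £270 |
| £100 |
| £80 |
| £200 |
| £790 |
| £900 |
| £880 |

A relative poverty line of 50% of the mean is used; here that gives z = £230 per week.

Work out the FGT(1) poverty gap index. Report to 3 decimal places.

0.193

Incomes under z: £80, £100, £200 (q = 3 of N = 7).
Shortfall ratios: (230−80)/230 = 0.6522; (230−100)/230 = 0.5652; (230−200)/230 = 0.1304.
Σ = 1.347826. Dividing by the full population N = 7 gives P₁ = 0.193.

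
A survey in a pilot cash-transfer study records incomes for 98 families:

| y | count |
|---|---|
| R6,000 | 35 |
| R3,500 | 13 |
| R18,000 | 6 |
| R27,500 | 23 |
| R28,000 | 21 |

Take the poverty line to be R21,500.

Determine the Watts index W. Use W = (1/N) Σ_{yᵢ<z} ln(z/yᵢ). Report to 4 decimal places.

0.7075

Below the line: 13×R3,500, 35×R6,000, 6×R18,000 (q = 54 of N = 98).
Log gaps: ln(21500/3500) = 1.8153 (×13); ln(21500/6000) = 1.2763 (×35); ln(21500/18000) = 0.1777 (×6).
W = 69.335128 / 98 = 0.7075.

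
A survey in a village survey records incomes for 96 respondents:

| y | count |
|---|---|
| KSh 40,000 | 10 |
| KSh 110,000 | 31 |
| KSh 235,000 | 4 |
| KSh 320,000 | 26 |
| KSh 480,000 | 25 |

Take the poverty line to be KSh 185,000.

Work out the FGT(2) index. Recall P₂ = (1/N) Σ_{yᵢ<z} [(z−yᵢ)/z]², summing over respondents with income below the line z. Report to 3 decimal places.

0.117

Below z: 10×KSh 40,000, 31×KSh 110,000 (q = 41 of N = 96).
Relative gaps: (185000−40000)/185000 = 0.7838 (×10); (185000−110000)/185000 = 0.4054 (×31).
Squared: 0.6143 (×10); 0.1644 (×31).
Sum = 11.238130; P₂ = 11.238130 / 96 = 0.117.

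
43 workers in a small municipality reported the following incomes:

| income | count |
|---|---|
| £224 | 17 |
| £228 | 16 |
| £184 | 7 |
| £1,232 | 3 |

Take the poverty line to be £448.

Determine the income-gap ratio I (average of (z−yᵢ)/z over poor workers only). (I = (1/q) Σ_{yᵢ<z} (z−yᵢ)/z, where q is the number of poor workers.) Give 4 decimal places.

0.5121

Incomes under z: 7×£184, 17×£224, 16×£228 (q = 40 of N = 43).
Relative gaps: 0.5893 (×7), 0.5000 (×17), 0.4911 (×16); sum = 20.482143.
The income-gap ratio divides by q (the poor only): 20.482143 / 40 = 0.5121.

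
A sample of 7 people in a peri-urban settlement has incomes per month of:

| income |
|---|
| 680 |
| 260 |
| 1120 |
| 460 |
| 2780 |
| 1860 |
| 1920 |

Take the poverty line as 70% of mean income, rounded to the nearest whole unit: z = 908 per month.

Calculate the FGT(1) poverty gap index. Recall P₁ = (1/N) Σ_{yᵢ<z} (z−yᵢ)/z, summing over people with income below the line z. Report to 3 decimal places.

Below the line: 260, 460, 680 (q = 3 of N = 7).
Relative gaps: (908−260)/908 = 0.7137; (908−460)/908 = 0.4934; (908−680)/908 = 0.2511.
Sum of shortfalls = 1.458150; P₁ averages over all N: 1.458150 / 7 = 0.208.

0.208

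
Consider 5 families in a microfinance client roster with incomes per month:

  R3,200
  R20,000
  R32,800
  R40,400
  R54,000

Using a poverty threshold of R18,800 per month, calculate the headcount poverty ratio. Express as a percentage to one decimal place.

20.0%

1 of the 5 families have income below R18,800.
H = 1/5 = 20.0%.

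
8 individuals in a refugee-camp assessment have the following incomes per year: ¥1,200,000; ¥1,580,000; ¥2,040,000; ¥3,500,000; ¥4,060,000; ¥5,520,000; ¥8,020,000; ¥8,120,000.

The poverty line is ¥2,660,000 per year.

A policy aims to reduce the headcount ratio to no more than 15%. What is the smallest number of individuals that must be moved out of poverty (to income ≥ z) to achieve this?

3 of the 8 individuals are poor, so H = 3/8 = 0.375.
A headcount ratio of at most 15% allows at most ⌊0.15 × 8⌋ = 1 poor individuals.
So at least 3 − 1 = 2 must be lifted.

2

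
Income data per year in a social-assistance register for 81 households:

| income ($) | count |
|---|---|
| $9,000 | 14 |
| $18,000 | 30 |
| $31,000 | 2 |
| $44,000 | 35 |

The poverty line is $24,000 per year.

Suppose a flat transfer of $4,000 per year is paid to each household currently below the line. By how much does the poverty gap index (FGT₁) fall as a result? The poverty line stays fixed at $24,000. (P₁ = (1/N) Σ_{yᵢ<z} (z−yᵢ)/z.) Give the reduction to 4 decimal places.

0.0905

Before: below the line — 14×$9,000, 30×$18,000; poverty gap index (FGT₁) = 0.200617.
After the $4,000 transfer: below the line — 14×$13,000, 30×$22,000; poverty gap index (FGT₁) = 0.110082.
Reduction = 0.200617 − 0.110082 = 0.0905.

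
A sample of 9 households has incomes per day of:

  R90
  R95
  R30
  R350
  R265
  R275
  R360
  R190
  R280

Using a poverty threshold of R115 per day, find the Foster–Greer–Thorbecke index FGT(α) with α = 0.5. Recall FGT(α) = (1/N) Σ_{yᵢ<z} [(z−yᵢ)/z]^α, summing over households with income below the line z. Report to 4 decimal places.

0.1937

Poor units: R30, R90, R95 (q = 3 of N = 9).
Gap ratios (z−y)/z: (115−30)/115 = 0.7391; (115−90)/115 = 0.2174; (115−95)/115 = 0.1739.
Raised to α = 0.5: 0.85973; 0.46625; 0.41703.
Sum = 1.743008; FGT(0.5) = 1.743008 / 9 = 0.1937.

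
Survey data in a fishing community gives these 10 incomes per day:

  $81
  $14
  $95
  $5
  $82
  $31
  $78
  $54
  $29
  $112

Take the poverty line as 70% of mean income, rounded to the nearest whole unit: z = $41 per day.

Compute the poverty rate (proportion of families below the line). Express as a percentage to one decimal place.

4 of the 10 families have income below $41.
H = 4/10 = 40.0%.

40.0%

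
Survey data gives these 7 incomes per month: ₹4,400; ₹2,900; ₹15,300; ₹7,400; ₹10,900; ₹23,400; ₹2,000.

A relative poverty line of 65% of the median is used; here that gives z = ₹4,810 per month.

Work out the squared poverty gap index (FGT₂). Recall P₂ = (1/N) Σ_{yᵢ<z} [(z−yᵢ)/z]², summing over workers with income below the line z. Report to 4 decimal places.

Below z: ₹2,000, ₹2,900, ₹4,400 (q = 3 of N = 7).
Gap ratios (z−y)/z: (4810−2000)/4810 = 0.5842; (4810−2900)/4810 = 0.3971; (4810−4400)/4810 = 0.0852.
Squared: 0.3413; 0.1577; 0.0073.
Sum = 0.506235; P₂ = 0.506235 / 7 = 0.0723.

0.0723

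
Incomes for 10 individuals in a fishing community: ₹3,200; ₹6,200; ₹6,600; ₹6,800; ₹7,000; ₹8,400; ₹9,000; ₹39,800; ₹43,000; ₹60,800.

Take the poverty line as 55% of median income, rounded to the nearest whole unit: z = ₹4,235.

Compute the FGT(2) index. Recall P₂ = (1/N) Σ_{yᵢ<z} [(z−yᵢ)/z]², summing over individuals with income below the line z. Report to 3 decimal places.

0.006

Below z: ₹3,200 (q = 1 of N = 10).
Gap ratios (z−y)/z: (4235−3200)/4235 = 0.2444.
Squared: 0.0597.
Sum = 0.059727; P₂ = 0.059727 / 10 = 0.006.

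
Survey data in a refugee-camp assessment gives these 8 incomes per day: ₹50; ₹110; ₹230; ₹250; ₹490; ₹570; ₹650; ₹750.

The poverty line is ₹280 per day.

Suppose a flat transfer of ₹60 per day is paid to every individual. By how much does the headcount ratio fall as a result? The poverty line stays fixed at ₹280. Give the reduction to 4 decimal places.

Before: below the line — ₹50, ₹110, ₹230, ₹250; headcount ratio = 0.500000.
After the ₹60 transfer: below the line — ₹110, ₹170; headcount ratio = 0.250000.
Reduction = 0.500000 − 0.250000 = 0.2500.

0.2500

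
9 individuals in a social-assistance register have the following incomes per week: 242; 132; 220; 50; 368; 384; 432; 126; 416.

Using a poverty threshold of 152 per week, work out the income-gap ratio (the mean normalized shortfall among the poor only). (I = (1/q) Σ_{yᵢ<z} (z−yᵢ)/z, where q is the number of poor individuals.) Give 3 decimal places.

Below z: 50, 126, 132 (q = 3 of N = 9).
Shortfall ratios (z−y)/z: 0.6711, 0.1711, 0.1316; sum = 0.973684.
The income-gap ratio divides by q (the poor only): 0.973684 / 3 = 0.325.

0.325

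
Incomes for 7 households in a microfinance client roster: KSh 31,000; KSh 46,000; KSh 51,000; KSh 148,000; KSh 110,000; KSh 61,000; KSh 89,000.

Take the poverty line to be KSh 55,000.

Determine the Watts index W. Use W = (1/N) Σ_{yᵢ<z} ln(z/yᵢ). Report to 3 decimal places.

0.118

Poor units: KSh 31,000, KSh 46,000, KSh 51,000 (q = 3 of N = 7).
Log gaps: ln(55000/31000) = 0.5733; ln(55000/46000) = 0.1787; ln(55000/51000) = 0.0755.
W = 0.827545 / 7 = 0.118.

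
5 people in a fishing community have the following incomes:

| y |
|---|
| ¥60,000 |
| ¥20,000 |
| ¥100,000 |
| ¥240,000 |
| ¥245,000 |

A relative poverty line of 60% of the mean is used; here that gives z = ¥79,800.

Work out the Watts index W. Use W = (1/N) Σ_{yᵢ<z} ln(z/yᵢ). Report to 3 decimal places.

0.334

Below z: ¥20,000, ¥60,000 (q = 2 of N = 5).
Log shortfalls: ln(79800/20000) = 1.3838; ln(79800/60000) = 0.2852.
W = 1.668970 / 5 = 0.334.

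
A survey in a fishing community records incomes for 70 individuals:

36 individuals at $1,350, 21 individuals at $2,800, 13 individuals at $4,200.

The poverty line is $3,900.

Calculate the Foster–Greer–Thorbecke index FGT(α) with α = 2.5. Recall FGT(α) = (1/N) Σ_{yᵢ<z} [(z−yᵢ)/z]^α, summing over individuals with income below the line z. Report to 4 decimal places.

0.1905

Below z: 36×$1,350, 21×$2,800 (q = 57 of N = 70).
Relative gaps: (3900−1350)/3900 = 0.6538 (×36); (3900−2800)/3900 = 0.2821 (×21).
Raised to α = 2.5: 0.34569 (×36); 0.04225 (×21).
Sum = 13.332137; FGT(2.5) = 13.332137 / 70 = 0.1905.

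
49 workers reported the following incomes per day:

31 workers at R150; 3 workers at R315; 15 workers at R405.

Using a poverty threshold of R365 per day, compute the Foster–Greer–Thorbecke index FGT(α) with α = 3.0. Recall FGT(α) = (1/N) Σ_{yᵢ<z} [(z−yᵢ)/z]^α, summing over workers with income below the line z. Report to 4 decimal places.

Poor units: 31×R150, 3×R315 (q = 34 of N = 49).
Relative gaps: (365−150)/365 = 0.5890 (×31); (365−315)/365 = 0.1370 (×3).
Raised to α = 3.0: 0.20438 (×31); 0.00257 (×3).
Sum = 6.343468; FGT(3.0) = 6.343468 / 49 = 0.1295.

0.1295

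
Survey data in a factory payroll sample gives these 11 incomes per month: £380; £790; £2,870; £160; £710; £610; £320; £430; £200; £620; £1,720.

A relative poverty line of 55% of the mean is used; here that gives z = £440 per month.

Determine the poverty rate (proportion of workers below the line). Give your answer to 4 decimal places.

5 of the 11 workers have income below £440.
H = 5/11 = 0.4545.

0.4545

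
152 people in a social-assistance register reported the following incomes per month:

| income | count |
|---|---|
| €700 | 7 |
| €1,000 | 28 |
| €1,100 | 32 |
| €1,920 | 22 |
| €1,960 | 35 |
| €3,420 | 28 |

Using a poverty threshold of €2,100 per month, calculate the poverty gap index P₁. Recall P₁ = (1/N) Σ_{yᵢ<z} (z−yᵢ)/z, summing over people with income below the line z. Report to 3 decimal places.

Incomes under z: 7×€700, 28×€1,000, 32×€1,100, 22×€1,920, 35×€1,960 (q = 124 of N = 152).
Shortfall ratios: (2100−700)/2100 = 0.6667 (×7); (2100−1000)/2100 = 0.5238 (×28); (2100−1100)/2100 = 0.4762 (×32); (2100−1920)/2100 = 0.0857 (×22); (2100−1960)/2100 = 0.0667 (×35).
Sum of shortfalls = 38.790476; P₁ averages over all N: 38.790476 / 152 = 0.255.

0.255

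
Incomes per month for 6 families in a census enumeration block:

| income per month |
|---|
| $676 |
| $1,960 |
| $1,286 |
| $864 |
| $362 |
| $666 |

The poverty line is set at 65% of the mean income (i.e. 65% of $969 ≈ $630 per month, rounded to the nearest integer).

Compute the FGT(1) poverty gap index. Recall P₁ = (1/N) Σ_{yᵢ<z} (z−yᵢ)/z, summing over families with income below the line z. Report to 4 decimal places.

Poor units: $362 (q = 1 of N = 6).
Shortfall ratios: (630−362)/630 = 0.4254.
Σ = 0.425397. Dividing by the full population N = 6 gives P₁ = 0.0709.

0.0709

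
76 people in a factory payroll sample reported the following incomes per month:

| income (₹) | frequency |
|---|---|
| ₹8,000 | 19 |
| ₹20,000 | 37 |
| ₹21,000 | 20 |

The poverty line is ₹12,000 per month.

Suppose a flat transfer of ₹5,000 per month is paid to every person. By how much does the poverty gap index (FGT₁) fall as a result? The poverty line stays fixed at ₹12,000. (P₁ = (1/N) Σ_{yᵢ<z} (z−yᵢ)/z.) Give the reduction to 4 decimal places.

Before: below the line — 19×₹8,000; poverty gap index (FGT₁) = 0.083333.
After the ₹5,000 transfer: below the line — none; poverty gap index (FGT₁) = 0.000000.
Reduction = 0.083333 − 0.000000 = 0.0833.

0.0833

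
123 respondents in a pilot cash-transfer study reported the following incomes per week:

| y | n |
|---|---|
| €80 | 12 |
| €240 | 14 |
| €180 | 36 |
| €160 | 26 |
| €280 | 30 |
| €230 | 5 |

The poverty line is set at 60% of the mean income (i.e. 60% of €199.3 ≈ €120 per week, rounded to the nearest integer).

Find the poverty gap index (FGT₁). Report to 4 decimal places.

0.0325

Incomes under z: 12×€80 (q = 12 of N = 123).
Relative gaps: (120−80)/120 = 0.3333 (×12).
Σ = 4.000000. Dividing by the full population N = 123 gives P₁ = 0.0325.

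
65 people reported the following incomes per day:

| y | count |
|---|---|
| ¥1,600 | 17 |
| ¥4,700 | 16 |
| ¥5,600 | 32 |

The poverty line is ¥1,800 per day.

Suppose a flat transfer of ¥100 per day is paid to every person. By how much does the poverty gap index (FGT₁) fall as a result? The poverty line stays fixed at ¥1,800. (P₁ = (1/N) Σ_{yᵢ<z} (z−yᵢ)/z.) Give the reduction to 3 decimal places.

Before: below the line — 17×¥1,600; poverty gap index (FGT₁) = 0.02906.
After the ¥100 transfer: below the line — 17×¥1,700; poverty gap index (FGT₁) = 0.01453.
Reduction = 0.02906 − 0.01453 = 0.015.

0.015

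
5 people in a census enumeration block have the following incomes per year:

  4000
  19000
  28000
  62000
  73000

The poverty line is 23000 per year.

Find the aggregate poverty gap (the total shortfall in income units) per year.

Poor units: 4000, 19000 (q = 2 of N = 5).
Individual gaps: 23000−4000 = 19000; 23000−19000 = 4000.
Aggregate gap = 23000.

23000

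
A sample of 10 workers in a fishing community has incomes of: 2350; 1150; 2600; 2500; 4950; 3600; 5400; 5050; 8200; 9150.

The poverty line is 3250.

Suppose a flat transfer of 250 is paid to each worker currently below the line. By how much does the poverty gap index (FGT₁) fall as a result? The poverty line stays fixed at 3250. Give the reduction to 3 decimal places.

0.031

Before: below the line — 1150, 2350, 2500, 2600; poverty gap index (FGT₁) = 0.13538.
After the 250 transfer: below the line — 1400, 2600, 2750, 2850; poverty gap index (FGT₁) = 0.10462.
Reduction = 0.13538 − 0.10462 = 0.031.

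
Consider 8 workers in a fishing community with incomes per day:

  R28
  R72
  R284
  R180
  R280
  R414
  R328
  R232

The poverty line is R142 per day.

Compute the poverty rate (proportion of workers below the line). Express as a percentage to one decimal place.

25.0%

2 of the 8 workers have income below R142.
H = 2/8 = 25.0%.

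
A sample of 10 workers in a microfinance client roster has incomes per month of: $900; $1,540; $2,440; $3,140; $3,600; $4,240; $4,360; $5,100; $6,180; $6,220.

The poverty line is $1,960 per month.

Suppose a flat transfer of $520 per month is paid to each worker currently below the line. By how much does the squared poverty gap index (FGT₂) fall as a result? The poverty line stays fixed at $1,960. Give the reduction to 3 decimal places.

0.026

Before: below the line — $900, $1,540; squared poverty gap index (FGT₂) = 0.03384.
After the $520 transfer: below the line — $1,420; squared poverty gap index (FGT₂) = 0.00759.
Reduction = 0.03384 − 0.00759 = 0.026.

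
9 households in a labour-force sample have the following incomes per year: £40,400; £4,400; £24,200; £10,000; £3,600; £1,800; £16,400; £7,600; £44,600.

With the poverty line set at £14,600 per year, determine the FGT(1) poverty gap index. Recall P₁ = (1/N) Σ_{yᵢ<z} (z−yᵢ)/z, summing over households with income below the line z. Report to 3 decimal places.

Below z: £1,800, £3,600, £4,400, £7,600, £10,000 (q = 5 of N = 9).
Relative gaps: (14600−1800)/14600 = 0.8767; (14600−3600)/14600 = 0.7534; (14600−4400)/14600 = 0.6986; (14600−7600)/14600 = 0.4795; (14600−10000)/14600 = 0.3151.
Σ = 3.123288. Dividing by the full population N = 9 gives P₁ = 0.347.

0.347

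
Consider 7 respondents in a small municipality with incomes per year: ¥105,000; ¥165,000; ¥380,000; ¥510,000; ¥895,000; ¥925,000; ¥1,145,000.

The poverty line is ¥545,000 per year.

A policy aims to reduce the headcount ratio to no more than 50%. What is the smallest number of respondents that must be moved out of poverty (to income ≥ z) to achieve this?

1

Currently q = 4 of N = 7 are below the line (H = 0.571).
A headcount ratio of at most 50% allows at most ⌊0.50 × 7⌋ = 3 poor respondents.
So at least 4 − 3 = 1 must be lifted.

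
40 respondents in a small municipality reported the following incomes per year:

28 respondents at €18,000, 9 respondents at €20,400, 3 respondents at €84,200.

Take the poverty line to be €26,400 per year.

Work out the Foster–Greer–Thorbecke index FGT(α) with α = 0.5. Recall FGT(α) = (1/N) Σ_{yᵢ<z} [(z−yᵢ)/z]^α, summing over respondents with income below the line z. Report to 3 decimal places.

Below z: 28×€18,000, 9×€20,400 (q = 37 of N = 40).
Normalized shortfalls: (26400−18000)/26400 = 0.3182 (×28); (26400−20400)/26400 = 0.2273 (×9).
Raised to α = 0.5: 0.56408 (×28); 0.47673 (×9).
Sum = 20.084712; FGT(0.5) = 20.084712 / 40 = 0.502.

0.502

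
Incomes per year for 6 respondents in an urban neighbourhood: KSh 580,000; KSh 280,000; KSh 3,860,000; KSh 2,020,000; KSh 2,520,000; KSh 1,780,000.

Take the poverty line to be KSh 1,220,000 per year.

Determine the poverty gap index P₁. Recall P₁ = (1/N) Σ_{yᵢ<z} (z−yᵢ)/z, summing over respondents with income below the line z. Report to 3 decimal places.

0.216

Poor units: KSh 280,000, KSh 580,000 (q = 2 of N = 6).
Normalized shortfalls: (1220000−280000)/1220000 = 0.7705; (1220000−580000)/1220000 = 0.5246.
Σ = 1.295082. Dividing by the full population N = 6 gives P₁ = 0.216.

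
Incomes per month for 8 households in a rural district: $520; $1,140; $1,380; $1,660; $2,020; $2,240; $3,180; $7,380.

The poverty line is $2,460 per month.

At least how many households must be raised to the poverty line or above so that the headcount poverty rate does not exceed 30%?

4

Currently q = 6 of N = 8 are below the line (H = 0.750).
A headcount ratio of at most 30% allows at most ⌊0.30 × 8⌋ = 2 poor households.
So at least 6 − 2 = 4 must be lifted.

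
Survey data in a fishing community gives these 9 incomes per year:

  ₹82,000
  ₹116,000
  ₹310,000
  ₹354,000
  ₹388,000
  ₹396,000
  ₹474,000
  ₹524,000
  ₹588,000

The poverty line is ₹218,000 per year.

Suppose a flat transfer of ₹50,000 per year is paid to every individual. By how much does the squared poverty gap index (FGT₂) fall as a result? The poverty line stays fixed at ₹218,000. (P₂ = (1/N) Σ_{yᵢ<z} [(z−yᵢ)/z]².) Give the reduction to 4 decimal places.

Before: below the line — ₹82,000, ₹116,000; squared poverty gap index (FGT₂) = 0.067568.
After the ₹50,000 transfer: below the line — ₹132,000, ₹166,000; squared poverty gap index (FGT₂) = 0.023614.
Reduction = 0.067568 − 0.023614 = 0.0440.

0.0440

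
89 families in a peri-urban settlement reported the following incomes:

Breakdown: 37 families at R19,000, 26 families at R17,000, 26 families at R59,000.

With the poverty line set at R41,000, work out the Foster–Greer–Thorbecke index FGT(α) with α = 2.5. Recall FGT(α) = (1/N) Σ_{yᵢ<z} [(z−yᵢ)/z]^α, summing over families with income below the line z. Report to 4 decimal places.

0.1643

Below the line: 26×R17,000, 37×R19,000 (q = 63 of N = 89).
Shortfall ratios: (41000−17000)/41000 = 0.5854 (×26); (41000−19000)/41000 = 0.5366 (×37).
Raised to α = 2.5: 0.26216 (×26); 0.21091 (×37).
Sum = 14.619860; FGT(2.5) = 14.619860 / 89 = 0.1643.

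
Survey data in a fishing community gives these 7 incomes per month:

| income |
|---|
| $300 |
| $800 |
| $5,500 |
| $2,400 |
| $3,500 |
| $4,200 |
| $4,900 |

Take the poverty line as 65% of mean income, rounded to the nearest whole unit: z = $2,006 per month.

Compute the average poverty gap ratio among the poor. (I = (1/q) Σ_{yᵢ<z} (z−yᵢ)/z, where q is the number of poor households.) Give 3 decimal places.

0.726

Poor units: $300, $800 (q = 2 of N = 7).
Shortfall ratios (z−y)/z: 0.8504, 0.6012; sum = 1.451645.
I averages over the q = 2 poor units only: 1.451645 / 2 = 0.726.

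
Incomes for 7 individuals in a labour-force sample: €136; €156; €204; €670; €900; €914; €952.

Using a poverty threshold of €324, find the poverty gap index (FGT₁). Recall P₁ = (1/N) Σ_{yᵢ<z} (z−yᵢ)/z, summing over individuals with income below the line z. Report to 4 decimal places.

Incomes under z: €136, €156, €204 (q = 3 of N = 7).
Shortfall ratios: (324−136)/324 = 0.5802; (324−156)/324 = 0.5185; (324−204)/324 = 0.3704.
Sum of shortfalls = 1.469136; P₁ averages over all N: 1.469136 / 7 = 0.2099.

0.2099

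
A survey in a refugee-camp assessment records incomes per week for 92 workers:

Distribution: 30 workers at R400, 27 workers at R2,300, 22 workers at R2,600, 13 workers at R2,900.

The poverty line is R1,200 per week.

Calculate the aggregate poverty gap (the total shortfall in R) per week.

Incomes under z: 30×R400 (q = 30 of N = 92).
Individual gaps: 30×(1200−400) = 24000.
Aggregate gap = R24,000.

R24,000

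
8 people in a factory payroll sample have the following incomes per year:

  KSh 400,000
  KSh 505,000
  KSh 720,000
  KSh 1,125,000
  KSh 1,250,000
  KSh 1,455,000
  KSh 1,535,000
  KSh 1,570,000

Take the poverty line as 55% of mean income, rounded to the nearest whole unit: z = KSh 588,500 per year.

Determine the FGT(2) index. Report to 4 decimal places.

0.0153

Incomes under z: KSh 400,000, KSh 505,000 (q = 2 of N = 8).
Normalized shortfalls: (588500−400000)/588500 = 0.3203; (588500−505000)/588500 = 0.1419.
Squared: 0.1026; 0.0201.
Sum = 0.122728; P₂ = 0.122728 / 8 = 0.0153.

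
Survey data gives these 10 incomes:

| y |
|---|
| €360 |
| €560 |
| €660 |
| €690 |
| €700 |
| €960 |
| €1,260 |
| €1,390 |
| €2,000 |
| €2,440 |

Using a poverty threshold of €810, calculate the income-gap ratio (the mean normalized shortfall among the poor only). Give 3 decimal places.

Below z: €360, €560, €660, €690, €700 (q = 5 of N = 10).
Relative gaps: 0.5556, 0.3086, 0.1852, 0.1481, 0.1358; sum = 1.333333.
The income-gap ratio divides by q (the poor only): 1.333333 / 5 = 0.267.

0.267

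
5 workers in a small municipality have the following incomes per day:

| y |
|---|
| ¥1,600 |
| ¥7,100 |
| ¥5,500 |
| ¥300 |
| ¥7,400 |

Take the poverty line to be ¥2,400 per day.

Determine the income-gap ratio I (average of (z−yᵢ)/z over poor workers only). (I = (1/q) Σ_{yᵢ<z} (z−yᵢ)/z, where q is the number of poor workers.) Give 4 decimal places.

0.6042

Poor units: ¥300, ¥1,600 (q = 2 of N = 5).
Shortfall ratios (z−y)/z: 0.8750, 0.3333; sum = 1.208333.
The income-gap ratio divides by q (the poor only): 1.208333 / 2 = 0.6042.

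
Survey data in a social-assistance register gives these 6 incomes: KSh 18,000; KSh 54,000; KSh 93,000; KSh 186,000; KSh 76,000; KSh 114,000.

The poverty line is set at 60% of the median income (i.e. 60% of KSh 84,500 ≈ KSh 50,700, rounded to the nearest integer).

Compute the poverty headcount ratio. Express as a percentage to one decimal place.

1 of the 6 individuals have income below KSh 50,700.
H = 1/6 = 16.7%.

16.7%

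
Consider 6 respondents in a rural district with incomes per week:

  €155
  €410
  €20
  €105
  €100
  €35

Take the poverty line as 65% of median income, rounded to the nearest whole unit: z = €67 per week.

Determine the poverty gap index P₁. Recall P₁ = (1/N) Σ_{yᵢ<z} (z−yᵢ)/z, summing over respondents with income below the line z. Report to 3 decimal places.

Poor units: €20, €35 (q = 2 of N = 6).
Normalized shortfalls: (67−20)/67 = 0.7015; (67−35)/67 = 0.4776.
Σ = 1.179104. Dividing by the full population N = 6 gives P₁ = 0.197.

0.197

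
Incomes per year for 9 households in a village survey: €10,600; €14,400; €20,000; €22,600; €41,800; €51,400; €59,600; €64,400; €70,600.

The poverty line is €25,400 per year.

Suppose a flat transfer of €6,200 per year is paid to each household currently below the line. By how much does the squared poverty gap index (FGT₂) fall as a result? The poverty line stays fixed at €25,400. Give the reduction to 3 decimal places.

0.048

Before: below the line — €10,600, €14,400, €20,000, €22,600; squared poverty gap index (FGT₂) = 0.06493.
After the €6,200 transfer: below the line — €16,800, €20,600; squared poverty gap index (FGT₂) = 0.01671.
Reduction = 0.06493 − 0.01671 = 0.048.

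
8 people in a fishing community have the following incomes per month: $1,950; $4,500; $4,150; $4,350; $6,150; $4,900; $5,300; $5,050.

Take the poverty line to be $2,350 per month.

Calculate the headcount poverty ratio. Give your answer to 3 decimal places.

0.125

1 of the 8 people have income below $2,350.
H = 1/8 = 0.125.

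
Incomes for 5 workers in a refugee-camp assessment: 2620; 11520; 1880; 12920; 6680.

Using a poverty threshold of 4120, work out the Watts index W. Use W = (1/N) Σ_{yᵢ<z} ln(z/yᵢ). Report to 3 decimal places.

0.247

Poor units: 1880, 2620 (q = 2 of N = 5).
Log shortfalls: ln(4120/1880) = 0.7846; ln(4120/2620) = 0.4527.
W = 1.237260 / 5 = 0.247.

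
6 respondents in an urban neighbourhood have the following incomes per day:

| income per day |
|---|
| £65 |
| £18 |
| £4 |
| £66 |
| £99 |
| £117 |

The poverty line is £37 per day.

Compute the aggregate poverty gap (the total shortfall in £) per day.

Below the line: £4, £18 (q = 2 of N = 6).
Individual gaps: 37−4 = 33; 37−18 = 19.
Aggregate gap = £52.

£52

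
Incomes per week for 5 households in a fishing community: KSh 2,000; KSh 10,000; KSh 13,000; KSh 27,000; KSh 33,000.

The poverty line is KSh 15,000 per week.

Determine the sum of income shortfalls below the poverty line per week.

KSh 20,000

Below z: KSh 2,000, KSh 10,000, KSh 13,000 (q = 3 of N = 5).
Individual gaps: 15000−2000 = 13000; 15000−10000 = 5000; 15000−13000 = 2000.
Aggregate gap = KSh 20,000.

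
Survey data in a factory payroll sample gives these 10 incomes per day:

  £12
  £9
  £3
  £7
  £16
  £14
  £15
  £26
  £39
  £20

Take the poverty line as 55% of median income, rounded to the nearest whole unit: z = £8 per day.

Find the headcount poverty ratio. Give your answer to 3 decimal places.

0.200

2 of the 10 households have income below £8.
H = 2/10 = 0.200.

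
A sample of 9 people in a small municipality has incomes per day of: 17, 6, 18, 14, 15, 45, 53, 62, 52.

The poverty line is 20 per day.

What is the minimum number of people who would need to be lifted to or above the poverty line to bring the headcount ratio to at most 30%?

Currently q = 5 of N = 9 are below the line (H = 0.556).
A headcount ratio of at most 30% allows at most ⌊0.30 × 9⌋ = 2 poor people.
So at least 5 − 2 = 3 must be lifted.

3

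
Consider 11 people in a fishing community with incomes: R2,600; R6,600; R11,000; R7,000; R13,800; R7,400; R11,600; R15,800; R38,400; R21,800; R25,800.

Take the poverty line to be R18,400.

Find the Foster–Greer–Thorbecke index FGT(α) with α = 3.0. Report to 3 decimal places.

Below z: R2,600, R6,600, R7,000, R7,400, R11,000, R11,600, R13,800, R15,800 (q = 8 of N = 11).
Normalized shortfalls: (18400−2600)/18400 = 0.8587; (18400−6600)/18400 = 0.6413; (18400−7000)/18400 = 0.6196; (18400−7400)/18400 = 0.5978; (18400−11000)/18400 = 0.4022; (18400−11600)/18400 = 0.3696; (18400−13800)/18400 = 0.2500; (18400−15800)/18400 = 0.1413.
Raised to α = 3.0: 0.63317; 0.26375; 0.23783; 0.21366; 0.06505; 0.05047; 0.01562; 0.00282.
Sum = 1.482374; FGT(3.0) = 1.482374 / 11 = 0.135.

0.135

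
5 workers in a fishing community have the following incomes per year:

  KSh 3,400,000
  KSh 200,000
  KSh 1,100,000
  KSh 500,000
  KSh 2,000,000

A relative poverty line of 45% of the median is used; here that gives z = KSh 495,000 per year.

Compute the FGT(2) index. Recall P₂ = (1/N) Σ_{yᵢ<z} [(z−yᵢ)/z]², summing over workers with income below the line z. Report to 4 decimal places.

0.0710

Below the line: KSh 200,000 (q = 1 of N = 5).
Shortfall ratios: (495000−200000)/495000 = 0.5960.
Squared: 0.3552.
Sum = 0.355168; P₂ = 0.355168 / 5 = 0.0710.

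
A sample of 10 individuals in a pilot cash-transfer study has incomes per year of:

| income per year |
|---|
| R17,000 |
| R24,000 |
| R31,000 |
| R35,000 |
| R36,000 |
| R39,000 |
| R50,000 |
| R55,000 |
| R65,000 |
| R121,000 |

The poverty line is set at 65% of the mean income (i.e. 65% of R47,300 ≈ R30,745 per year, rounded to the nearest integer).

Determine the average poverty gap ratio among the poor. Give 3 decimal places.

Incomes under z: R17,000, R24,000 (q = 2 of N = 10).
Shortfall ratios (z−y)/z: 0.4471, 0.2194; sum = 0.666450.
The income-gap ratio divides by q (the poor only): 0.666450 / 2 = 0.333.

0.333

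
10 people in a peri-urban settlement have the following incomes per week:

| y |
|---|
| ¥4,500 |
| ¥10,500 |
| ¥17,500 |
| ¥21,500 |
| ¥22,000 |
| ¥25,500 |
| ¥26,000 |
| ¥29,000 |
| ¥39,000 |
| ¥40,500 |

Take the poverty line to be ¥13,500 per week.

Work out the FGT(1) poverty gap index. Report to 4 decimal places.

0.0889

Incomes under z: ¥4,500, ¥10,500 (q = 2 of N = 10).
Gap ratios (z−y)/z: (13500−4500)/13500 = 0.6667; (13500−10500)/13500 = 0.2222.
Σ = 0.888889. Dividing by the full population N = 10 gives P₁ = 0.0889.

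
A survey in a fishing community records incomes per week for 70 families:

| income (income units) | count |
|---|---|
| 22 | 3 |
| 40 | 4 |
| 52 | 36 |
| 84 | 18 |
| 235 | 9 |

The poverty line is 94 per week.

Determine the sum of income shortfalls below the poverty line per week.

2124

Poor units: 3×22, 4×40, 36×52, 18×84 (q = 61 of N = 70).
Individual gaps: 3×(94−22) = 216; 4×(94−40) = 216; 36×(94−52) = 1512; 18×(94−84) = 180.
Aggregate gap = 2124.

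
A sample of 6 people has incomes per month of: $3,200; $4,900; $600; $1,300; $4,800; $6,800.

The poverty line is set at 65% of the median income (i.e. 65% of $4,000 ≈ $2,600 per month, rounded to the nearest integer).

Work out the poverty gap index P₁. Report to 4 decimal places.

0.2115

Incomes under z: $600, $1,300 (q = 2 of N = 6).
Relative gaps: (2600−600)/2600 = 0.7692; (2600−1300)/2600 = 0.5000.
Σ = 1.269231. Dividing by the full population N = 6 gives P₁ = 0.2115.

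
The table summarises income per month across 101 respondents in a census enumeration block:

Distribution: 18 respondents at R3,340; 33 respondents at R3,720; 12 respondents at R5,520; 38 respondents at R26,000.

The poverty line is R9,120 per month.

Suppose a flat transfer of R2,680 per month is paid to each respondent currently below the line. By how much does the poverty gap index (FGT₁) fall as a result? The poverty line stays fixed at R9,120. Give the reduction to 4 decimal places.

Before: below the line — 18×R3,340, 33×R3,720, 12×R5,520; poverty gap index (FGT₁) = 0.353309.
After the R2,680 transfer: below the line — 18×R6,020, 33×R6,400, 12×R8,200; poverty gap index (FGT₁) = 0.170010.
Reduction = 0.353309 − 0.170010 = 0.1833.

0.1833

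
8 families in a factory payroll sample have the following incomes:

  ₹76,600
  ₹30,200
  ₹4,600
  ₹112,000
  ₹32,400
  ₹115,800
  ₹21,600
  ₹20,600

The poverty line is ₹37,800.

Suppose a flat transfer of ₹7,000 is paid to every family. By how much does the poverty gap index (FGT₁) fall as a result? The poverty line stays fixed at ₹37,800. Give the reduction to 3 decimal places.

0.110

Before: below the line — ₹4,600, ₹20,600, ₹21,600, ₹30,200, ₹32,400; poverty gap index (FGT₁) = 0.26323.
After the ₹7,000 transfer: below the line — ₹11,600, ₹27,600, ₹28,600, ₹37,200; poverty gap index (FGT₁) = 0.15278.
Reduction = 0.26323 − 0.15278 = 0.110.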